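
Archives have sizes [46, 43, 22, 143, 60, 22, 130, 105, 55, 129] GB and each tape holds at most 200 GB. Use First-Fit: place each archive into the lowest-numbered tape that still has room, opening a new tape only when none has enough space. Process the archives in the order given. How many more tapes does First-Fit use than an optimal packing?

1

First-Fit: [46,43,22,60,22] [143,55] [130] [105] [129] → 5 tapes.
Total size 755 GB; any packing needs at least ⌈755/200⌉ = 4 tapes.
An optimal packing achieves that bound: [143,55] [130,60] [129,46,22] [105,43,22] → 4 tapes.
Excess: 5 − 4 = 1.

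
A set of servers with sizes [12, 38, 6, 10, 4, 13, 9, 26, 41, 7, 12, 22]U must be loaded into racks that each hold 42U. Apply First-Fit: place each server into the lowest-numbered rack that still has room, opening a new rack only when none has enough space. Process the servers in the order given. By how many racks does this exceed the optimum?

First-Fit: [12,6,10,4,9] [38] [13,26] [41] [7,12,22] → 5 racks.
Total size 200U; any packing needs at least ⌈200/42⌉ = 5 racks.
So 5 is already optimal.

0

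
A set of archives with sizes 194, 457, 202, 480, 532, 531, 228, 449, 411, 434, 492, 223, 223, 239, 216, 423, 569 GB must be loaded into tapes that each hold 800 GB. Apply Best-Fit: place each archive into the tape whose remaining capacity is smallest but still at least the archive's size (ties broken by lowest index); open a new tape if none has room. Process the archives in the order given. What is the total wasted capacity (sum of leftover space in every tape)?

tape 1: place 194 GB, 606 GB left
tape 1: place 457 GB, 149 GB left
tape 2: place 202 GB, 598 GB left
tape 2: place 480 GB, 118 GB left
tape 3: place 532 GB, 268 GB left
tape 4: place 531 GB, 269 GB left
tape 3: place 228 GB, 40 GB left
tape 5: place 449 GB, 351 GB left
tape 6: place 411 GB, 389 GB left
tape 7: place 434 GB, 366 GB left
tape 8: place 492 GB, 308 GB left
tape 4: place 223 GB, 46 GB left
tape 8: place 223 GB, 85 GB left
tape 5: place 239 GB, 112 GB left
tape 7: place 216 GB, 150 GB left
tape 9: place 423 GB, 377 GB left
tape 10: place 569 GB, 231 GB left
10 tapes × 800 GB = 8000 GB; used 6303 GB; unused 1697 GB.

1697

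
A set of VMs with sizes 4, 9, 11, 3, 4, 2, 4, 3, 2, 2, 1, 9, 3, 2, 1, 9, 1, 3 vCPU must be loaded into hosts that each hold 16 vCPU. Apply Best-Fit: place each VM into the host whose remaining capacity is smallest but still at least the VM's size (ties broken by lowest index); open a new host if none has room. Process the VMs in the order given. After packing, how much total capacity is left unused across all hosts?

7

host 1: place 4 vCPU, 12 vCPU left
host 1: place 9 vCPU, 3 vCPU left
host 2: place 11 vCPU, 5 vCPU left
host 1: place 3 vCPU, 0 vCPU left
host 2: place 4 vCPU, 1 vCPU left
host 3: place 2 vCPU, 14 vCPU left
host 3: place 4 vCPU, 10 vCPU left
host 3: place 3 vCPU, 7 vCPU left
host 3: place 2 vCPU, 5 vCPU left
host 3: place 2 vCPU, 3 vCPU left
host 2: place 1 vCPU, 0 vCPU left
host 4: place 9 vCPU, 7 vCPU left
host 3: place 3 vCPU, 0 vCPU left
host 4: place 2 vCPU, 5 vCPU left
host 4: place 1 vCPU, 4 vCPU left
host 5: place 9 vCPU, 7 vCPU left
host 4: place 1 vCPU, 3 vCPU left
host 4: place 3 vCPU, 0 vCPU left
5 hosts × 16 vCPU = 80 vCPU; used 73 vCPU; unused 7 vCPU.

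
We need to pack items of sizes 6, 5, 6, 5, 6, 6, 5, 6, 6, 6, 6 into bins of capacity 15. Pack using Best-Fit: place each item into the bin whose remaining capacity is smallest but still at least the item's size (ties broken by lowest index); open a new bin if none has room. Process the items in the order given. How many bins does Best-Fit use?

Put 6 in bin 1; 9 remain.
Put 5 in bin 1; 4 remain.
Put 6 in bin 2; 9 remain.
Put 5 in bin 2; 4 remain.
Put 6 in bin 3; 9 remain.
Put 6 in bin 3; 3 remain.
Put 5 in bin 4; 10 remain.
Put 6 in bin 4; 4 remain.
Put 6 in bin 5; 9 remain.
Put 6 in bin 5; 3 remain.
Put 6 in bin 6; 9 remain.

6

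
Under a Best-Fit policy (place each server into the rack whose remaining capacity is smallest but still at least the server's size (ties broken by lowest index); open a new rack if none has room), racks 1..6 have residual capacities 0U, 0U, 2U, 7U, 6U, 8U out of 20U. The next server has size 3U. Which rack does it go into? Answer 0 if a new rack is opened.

Racks with room: rack 4 (7U), rack 5 (6U), rack 6 (8U).
Tightest fit is rack 5 with 6U free.

5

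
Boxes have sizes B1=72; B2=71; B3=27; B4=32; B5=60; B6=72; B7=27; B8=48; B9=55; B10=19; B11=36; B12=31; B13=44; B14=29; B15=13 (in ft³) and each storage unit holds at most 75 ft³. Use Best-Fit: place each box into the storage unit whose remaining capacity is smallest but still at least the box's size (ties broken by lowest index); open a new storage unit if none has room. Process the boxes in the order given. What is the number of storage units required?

9 storage units

B1 (72 ft³) → storage unit 1 (remaining 3 ft³)
B2 (71 ft³) → storage unit 2 (remaining 4 ft³)
B3 (27 ft³) → storage unit 3 (remaining 48 ft³)
B4 (32 ft³) → storage unit 3 (remaining 16 ft³)
B5 (60 ft³) → storage unit 4 (remaining 15 ft³)
B6 (72 ft³) → storage unit 5 (remaining 3 ft³)
B7 (27 ft³) → storage unit 6 (remaining 48 ft³)
B8 (48 ft³) → storage unit 6 (remaining 0 ft³)
B9 (55 ft³) → storage unit 7 (remaining 20 ft³)
B10 (19 ft³) → storage unit 7 (remaining 1 ft³)
B11 (36 ft³) → storage unit 8 (remaining 39 ft³)
B12 (31 ft³) → storage unit 8 (remaining 8 ft³)
B13 (44 ft³) → storage unit 9 (remaining 31 ft³)
B14 (29 ft³) → storage unit 9 (remaining 2 ft³)
B15 (13 ft³) → storage unit 4 (remaining 2 ft³)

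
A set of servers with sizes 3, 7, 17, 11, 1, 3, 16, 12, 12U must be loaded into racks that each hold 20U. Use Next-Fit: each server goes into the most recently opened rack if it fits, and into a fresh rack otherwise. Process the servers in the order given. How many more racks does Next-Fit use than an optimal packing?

Next-Fit: [3,7] [17] [11,1,3] [16] [12] [12] → 6 racks.
Total size 82U; any packing needs at least ⌈82/20⌉ = 5 racks.
An optimal packing achieves that bound: [17,3] [16,3,1] [12,7] [12] [11] → 5 racks.
Excess: 6 − 5 = 1.

1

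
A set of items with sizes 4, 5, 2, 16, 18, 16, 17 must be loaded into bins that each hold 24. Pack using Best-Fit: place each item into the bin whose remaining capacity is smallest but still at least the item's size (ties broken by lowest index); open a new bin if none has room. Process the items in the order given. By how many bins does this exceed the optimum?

1

Best-Fit: [4,5,2] [16] [18] [16] [17] → 5 bins.
Total size 78; any packing needs at least ⌈78/24⌉ = 4 bins.
An optimal packing achieves that bound: [18,5] [17,4,2] [16] [16] → 4 bins.
Excess: 5 − 4 = 1.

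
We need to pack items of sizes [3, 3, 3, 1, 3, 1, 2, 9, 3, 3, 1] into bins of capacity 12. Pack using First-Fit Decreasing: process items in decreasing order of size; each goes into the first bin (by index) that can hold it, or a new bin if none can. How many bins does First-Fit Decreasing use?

3

Sorted descending: 9, 3, 3, 3, 3, 3, 3, 2, 1, 1, 1.
Put 9 in bin 1; 3 remain.
Put 3 in bin 1; 0 remain.
Put 3 in bin 2; 9 remain.
Put 3 in bin 2; 6 remain.
Put 3 in bin 2; 3 remain.
Put 3 in bin 2; 0 remain.
Put 3 in bin 3; 9 remain.
Put 2 in bin 3; 7 remain.
Put 1 in bin 3; 6 remain.
Put 1 in bin 3; 5 remain.
Put 1 in bin 3; 4 remain.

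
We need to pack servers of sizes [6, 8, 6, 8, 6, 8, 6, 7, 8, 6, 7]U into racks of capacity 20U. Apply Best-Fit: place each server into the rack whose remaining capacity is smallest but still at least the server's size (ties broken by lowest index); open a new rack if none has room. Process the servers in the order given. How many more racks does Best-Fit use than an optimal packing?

Best-Fit: [6,8,6] [8,6,6] [8,7] [8,6] [7] → 5 racks.
Total size 76U; any packing needs at least ⌈76/20⌉ = 4 racks.
An optimal packing achieves that bound: [8,8] [8,6,6] [8,6,6] [7,7,6] → 4 racks.
Excess: 5 − 4 = 1.

1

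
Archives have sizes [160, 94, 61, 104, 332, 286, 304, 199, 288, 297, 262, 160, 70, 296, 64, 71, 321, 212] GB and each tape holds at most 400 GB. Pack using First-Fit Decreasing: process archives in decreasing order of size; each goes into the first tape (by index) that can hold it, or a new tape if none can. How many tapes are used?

10

Sorted descending: 332, 321, 304, 297, 296, 288, 286, 262, 212, 199, 160, 160, 104, 94, 71, 70, 64, 61.
tape 1: place 332 GB, 68 GB left
tape 2: place 321 GB, 79 GB left
tape 3: place 304 GB, 96 GB left
tape 4: place 297 GB, 103 GB left
tape 5: place 296 GB, 104 GB left
tape 6: place 288 GB, 112 GB left
tape 7: place 286 GB, 114 GB left
tape 8: place 262 GB, 138 GB left
tape 9: place 212 GB, 188 GB left
tape 10: place 199 GB, 201 GB left
tape 9: place 160 GB, 28 GB left
tape 10: place 160 GB, 41 GB left
tape 5: place 104 GB, 0 GB left
tape 3: place 94 GB, 2 GB left
tape 2: place 71 GB, 8 GB left
tape 4: place 70 GB, 33 GB left
tape 1: place 64 GB, 4 GB left
tape 6: place 61 GB, 51 GB left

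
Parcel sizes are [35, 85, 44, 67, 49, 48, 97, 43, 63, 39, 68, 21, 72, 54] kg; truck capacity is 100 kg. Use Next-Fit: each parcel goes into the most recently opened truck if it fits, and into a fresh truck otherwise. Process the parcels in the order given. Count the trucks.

35 kg → truck 1 (remaining 65 kg)
85 kg → truck 2 (remaining 15 kg)
44 kg → truck 3 (remaining 56 kg)
67 kg → truck 4 (remaining 33 kg)
49 kg → truck 5 (remaining 51 kg)
48 kg → truck 5 (remaining 3 kg)
97 kg → truck 6 (remaining 3 kg)
43 kg → truck 7 (remaining 57 kg)
63 kg → truck 8 (remaining 37 kg)
39 kg → truck 9 (remaining 61 kg)
68 kg → truck 10 (remaining 32 kg)
21 kg → truck 10 (remaining 11 kg)
72 kg → truck 11 (remaining 28 kg)
54 kg → truck 12 (remaining 46 kg)

12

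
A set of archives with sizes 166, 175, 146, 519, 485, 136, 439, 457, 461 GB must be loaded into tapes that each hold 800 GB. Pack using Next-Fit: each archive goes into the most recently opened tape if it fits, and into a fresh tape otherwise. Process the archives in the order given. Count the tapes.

tape 1: place 166 GB, 634 GB left
tape 1: place 175 GB, 459 GB left
tape 1: place 146 GB, 313 GB left
tape 2: place 519 GB, 281 GB left
tape 3: place 485 GB, 315 GB left
tape 3: place 136 GB, 179 GB left
tape 4: place 439 GB, 361 GB left
tape 5: place 457 GB, 343 GB left
tape 6: place 461 GB, 339 GB left
Final tapes: [166,175,146] [519] [485,136] [439] [457] [461].

6 tapes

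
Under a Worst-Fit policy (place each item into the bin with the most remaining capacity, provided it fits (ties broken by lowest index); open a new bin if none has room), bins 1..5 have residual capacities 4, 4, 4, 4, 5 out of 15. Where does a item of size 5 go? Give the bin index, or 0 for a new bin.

Bins with room: bin 5 (5).
Most room is bin 5 with 5 free.

5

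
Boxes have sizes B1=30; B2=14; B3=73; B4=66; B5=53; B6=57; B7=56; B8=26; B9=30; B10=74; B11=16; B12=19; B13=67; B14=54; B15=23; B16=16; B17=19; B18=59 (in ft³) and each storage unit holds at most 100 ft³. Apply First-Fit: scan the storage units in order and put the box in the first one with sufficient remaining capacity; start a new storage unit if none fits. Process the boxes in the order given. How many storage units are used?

9

Put B1 (30 ft³) in storage unit 1; 70 ft³ remain.
Put B2 (14 ft³) in storage unit 1; 56 ft³ remain.
Put B3 (73 ft³) in storage unit 2; 27 ft³ remain.
Put B4 (66 ft³) in storage unit 3; 34 ft³ remain.
Put B5 (53 ft³) in storage unit 1; 3 ft³ remain.
Put B6 (57 ft³) in storage unit 4; 43 ft³ remain.
Put B7 (56 ft³) in storage unit 5; 44 ft³ remain.
Put B8 (26 ft³) in storage unit 2; 1 ft³ remain.
Put B9 (30 ft³) in storage unit 3; 4 ft³ remain.
Put B10 (74 ft³) in storage unit 6; 26 ft³ remain.
Put B11 (16 ft³) in storage unit 4; 27 ft³ remain.
Put B12 (19 ft³) in storage unit 4; 8 ft³ remain.
Put B13 (67 ft³) in storage unit 7; 33 ft³ remain.
Put B14 (54 ft³) in storage unit 8; 46 ft³ remain.
Put B15 (23 ft³) in storage unit 5; 21 ft³ remain.
Put B16 (16 ft³) in storage unit 5; 5 ft³ remain.
Put B17 (19 ft³) in storage unit 6; 7 ft³ remain.
Put B18 (59 ft³) in storage unit 9; 41 ft³ remain.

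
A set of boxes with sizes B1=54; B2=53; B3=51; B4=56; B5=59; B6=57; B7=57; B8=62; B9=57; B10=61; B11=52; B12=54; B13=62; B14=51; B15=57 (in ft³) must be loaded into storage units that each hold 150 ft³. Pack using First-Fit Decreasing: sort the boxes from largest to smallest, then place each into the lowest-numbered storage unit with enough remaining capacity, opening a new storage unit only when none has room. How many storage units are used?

8

Sorted descending: 62, 62, 61, 59, 57, 57, 57, 57, 56, 54, 54, 53, 52, 51, 51.
62 ft³ → storage unit 1 (remaining 88 ft³)
62 ft³ → storage unit 1 (remaining 26 ft³)
61 ft³ → storage unit 2 (remaining 89 ft³)
59 ft³ → storage unit 2 (remaining 30 ft³)
57 ft³ → storage unit 3 (remaining 93 ft³)
57 ft³ → storage unit 3 (remaining 36 ft³)
57 ft³ → storage unit 4 (remaining 93 ft³)
57 ft³ → storage unit 4 (remaining 36 ft³)
56 ft³ → storage unit 5 (remaining 94 ft³)
54 ft³ → storage unit 5 (remaining 40 ft³)
54 ft³ → storage unit 6 (remaining 96 ft³)
53 ft³ → storage unit 6 (remaining 43 ft³)
52 ft³ → storage unit 7 (remaining 98 ft³)
51 ft³ → storage unit 7 (remaining 47 ft³)
51 ft³ → storage unit 8 (remaining 99 ft³)
Final storage units: [62,62] [61,59] [57,57] [57,57] [56,54] [54,53] [52,51] [51].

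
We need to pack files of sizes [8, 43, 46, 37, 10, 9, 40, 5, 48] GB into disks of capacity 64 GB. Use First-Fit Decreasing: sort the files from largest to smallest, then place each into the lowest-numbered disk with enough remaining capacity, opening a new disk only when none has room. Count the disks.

5 disks

Sorted descending: 48, 46, 43, 40, 37, 10, 9, 8, 5.
48 GB → disk 1 (remaining 16 GB)
46 GB → disk 2 (remaining 18 GB)
43 GB → disk 3 (remaining 21 GB)
40 GB → disk 4 (remaining 24 GB)
37 GB → disk 5 (remaining 27 GB)
10 GB → disk 1 (remaining 6 GB)
9 GB → disk 2 (remaining 9 GB)
8 GB → disk 2 (remaining 1 GB)
5 GB → disk 1 (remaining 1 GB)
Final disks: [48,10,5] [46,9,8] [43] [40] [37].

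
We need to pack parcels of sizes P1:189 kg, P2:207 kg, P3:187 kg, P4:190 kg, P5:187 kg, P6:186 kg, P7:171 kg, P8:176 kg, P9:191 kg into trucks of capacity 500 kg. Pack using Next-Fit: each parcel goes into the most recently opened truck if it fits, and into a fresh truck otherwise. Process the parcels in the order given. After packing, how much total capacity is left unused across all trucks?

Put P1 (189 kg) in truck 1; 311 kg remain.
Put P2 (207 kg) in truck 1; 104 kg remain.
Put P3 (187 kg) in truck 2; 313 kg remain.
Put P4 (190 kg) in truck 2; 123 kg remain.
Put P5 (187 kg) in truck 3; 313 kg remain.
Put P6 (186 kg) in truck 3; 127 kg remain.
Put P7 (171 kg) in truck 4; 329 kg remain.
Put P8 (176 kg) in truck 4; 153 kg remain.
Put P9 (191 kg) in truck 5; 309 kg remain.
5 trucks × 500 kg = 2500 kg; used 1684 kg; unused 816 kg.

816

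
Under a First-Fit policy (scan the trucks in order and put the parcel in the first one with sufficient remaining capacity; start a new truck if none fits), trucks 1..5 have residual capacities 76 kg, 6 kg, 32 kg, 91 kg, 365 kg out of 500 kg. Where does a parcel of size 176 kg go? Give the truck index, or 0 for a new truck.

Trucks with room: truck 5 (365 kg).
The first with room is truck 5.

5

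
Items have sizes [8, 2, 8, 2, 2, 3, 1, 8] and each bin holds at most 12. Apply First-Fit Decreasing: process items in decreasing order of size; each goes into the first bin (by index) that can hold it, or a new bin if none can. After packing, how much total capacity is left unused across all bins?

Sorted descending: 8, 8, 8, 3, 2, 2, 2, 1.
8 → bin 1 (remaining 4)
8 → bin 2 (remaining 4)
8 → bin 3 (remaining 4)
3 → bin 1 (remaining 1)
2 → bin 2 (remaining 2)
2 → bin 2 (remaining 0)
2 → bin 3 (remaining 2)
1 → bin 1 (remaining 0)
3 bins × 12 = 36; used 34; unused 2.

2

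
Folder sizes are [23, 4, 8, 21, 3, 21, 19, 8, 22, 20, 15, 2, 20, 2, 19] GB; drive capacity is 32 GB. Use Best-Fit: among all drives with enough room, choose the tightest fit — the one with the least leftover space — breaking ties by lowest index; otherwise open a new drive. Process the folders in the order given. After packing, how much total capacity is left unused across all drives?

81

drive 1: place 23 GB, 9 GB left
drive 1: place 4 GB, 5 GB left
drive 2: place 8 GB, 24 GB left
drive 2: place 21 GB, 3 GB left
drive 2: place 3 GB, 0 GB left
drive 3: place 21 GB, 11 GB left
drive 4: place 19 GB, 13 GB left
drive 3: place 8 GB, 3 GB left
drive 5: place 22 GB, 10 GB left
drive 6: place 20 GB, 12 GB left
drive 7: place 15 GB, 17 GB left
drive 3: place 2 GB, 1 GB left
drive 8: place 20 GB, 12 GB left
drive 1: place 2 GB, 3 GB left
drive 9: place 19 GB, 13 GB left
9 drives × 32 GB = 288 GB; used 207 GB; unused 81 GB.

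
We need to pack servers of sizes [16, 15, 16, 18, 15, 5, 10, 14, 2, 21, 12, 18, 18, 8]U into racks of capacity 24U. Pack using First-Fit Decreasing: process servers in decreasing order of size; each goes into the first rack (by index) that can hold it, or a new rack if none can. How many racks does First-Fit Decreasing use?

10

Sorted descending: 21, 18, 18, 18, 16, 16, 15, 15, 14, 12, 10, 8, 5, 2.
21U → rack 1 (remaining 3U)
18U → rack 2 (remaining 6U)
18U → rack 3 (remaining 6U)
18U → rack 4 (remaining 6U)
16U → rack 5 (remaining 8U)
16U → rack 6 (remaining 8U)
15U → rack 7 (remaining 9U)
15U → rack 8 (remaining 9U)
14U → rack 9 (remaining 10U)
12U → rack 10 (remaining 12U)
10U → rack 9 (remaining 0U)
8U → rack 5 (remaining 0U)
5U → rack 2 (remaining 1U)
2U → rack 1 (remaining 1U)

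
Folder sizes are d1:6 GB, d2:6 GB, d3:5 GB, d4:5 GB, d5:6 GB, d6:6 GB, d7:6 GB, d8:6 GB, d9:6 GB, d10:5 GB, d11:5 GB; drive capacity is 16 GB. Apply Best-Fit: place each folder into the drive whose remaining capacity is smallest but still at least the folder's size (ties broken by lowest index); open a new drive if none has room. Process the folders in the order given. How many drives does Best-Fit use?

5

drive 1: place d1 (6 GB), 10 GB left
drive 1: place d2 (6 GB), 4 GB left
drive 2: place d3 (5 GB), 11 GB left
drive 2: place d4 (5 GB), 6 GB left
drive 2: place d5 (6 GB), 0 GB left
drive 3: place d6 (6 GB), 10 GB left
drive 3: place d7 (6 GB), 4 GB left
drive 4: place d8 (6 GB), 10 GB left
drive 4: place d9 (6 GB), 4 GB left
drive 5: place d10 (5 GB), 11 GB left
drive 5: place d11 (5 GB), 6 GB left
Final drives: [6,6] [5,5,6] [6,6] [6,6] [5,5].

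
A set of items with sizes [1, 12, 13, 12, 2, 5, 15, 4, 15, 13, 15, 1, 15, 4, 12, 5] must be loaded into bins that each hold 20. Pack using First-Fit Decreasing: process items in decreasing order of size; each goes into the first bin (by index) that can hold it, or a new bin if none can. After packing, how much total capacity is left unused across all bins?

Sorted descending: 15, 15, 15, 15, 13, 13, 12, 12, 12, 5, 5, 4, 4, 2, 1, 1.
15 → bin 1 (remaining 5)
15 → bin 2 (remaining 5)
15 → bin 3 (remaining 5)
15 → bin 4 (remaining 5)
13 → bin 5 (remaining 7)
13 → bin 6 (remaining 7)
12 → bin 7 (remaining 8)
12 → bin 8 (remaining 8)
12 → bin 9 (remaining 8)
5 → bin 1 (remaining 0)
5 → bin 2 (remaining 0)
4 → bin 3 (remaining 1)
4 → bin 4 (remaining 1)
2 → bin 5 (remaining 5)
1 → bin 3 (remaining 0)
1 → bin 4 (remaining 0)
9 bins × 20 = 180; used 144; unused 36.

36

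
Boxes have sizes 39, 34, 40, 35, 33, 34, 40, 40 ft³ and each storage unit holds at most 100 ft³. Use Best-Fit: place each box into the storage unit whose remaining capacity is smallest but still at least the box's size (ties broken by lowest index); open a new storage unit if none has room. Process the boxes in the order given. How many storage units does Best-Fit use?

4 storage units

storage unit 1: place 39 ft³, 61 ft³ left
storage unit 1: place 34 ft³, 27 ft³ left
storage unit 2: place 40 ft³, 60 ft³ left
storage unit 2: place 35 ft³, 25 ft³ left
storage unit 3: place 33 ft³, 67 ft³ left
storage unit 3: place 34 ft³, 33 ft³ left
storage unit 4: place 40 ft³, 60 ft³ left
storage unit 4: place 40 ft³, 20 ft³ left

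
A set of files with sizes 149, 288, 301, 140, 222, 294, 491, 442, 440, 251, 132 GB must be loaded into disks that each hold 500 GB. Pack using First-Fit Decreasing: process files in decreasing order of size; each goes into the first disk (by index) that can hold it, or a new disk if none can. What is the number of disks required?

7 disks

Sorted descending: 491, 442, 440, 301, 294, 288, 251, 222, 149, 140, 132.
491 GB → disk 1 (remaining 9 GB)
442 GB → disk 2 (remaining 58 GB)
440 GB → disk 3 (remaining 60 GB)
301 GB → disk 4 (remaining 199 GB)
294 GB → disk 5 (remaining 206 GB)
288 GB → disk 6 (remaining 212 GB)
251 GB → disk 7 (remaining 249 GB)
222 GB → disk 7 (remaining 27 GB)
149 GB → disk 4 (remaining 50 GB)
140 GB → disk 5 (remaining 66 GB)
132 GB → disk 6 (remaining 80 GB)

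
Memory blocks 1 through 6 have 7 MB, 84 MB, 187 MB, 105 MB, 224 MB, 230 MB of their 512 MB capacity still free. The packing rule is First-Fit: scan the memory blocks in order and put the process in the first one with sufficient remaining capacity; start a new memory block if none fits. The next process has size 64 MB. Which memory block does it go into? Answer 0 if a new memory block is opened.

Memory blocks with room: memory block 2 (84 MB), memory block 3 (187 MB), memory block 4 (105 MB), memory block 5 (224 MB), memory block 6 (230 MB).
The first with room is memory block 2.

2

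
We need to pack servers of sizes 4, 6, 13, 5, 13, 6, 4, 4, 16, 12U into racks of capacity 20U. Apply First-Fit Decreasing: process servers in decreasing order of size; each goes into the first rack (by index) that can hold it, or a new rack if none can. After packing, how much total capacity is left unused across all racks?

Sorted descending: 16, 13, 13, 12, 6, 6, 5, 4, 4, 4.
16U → rack 1 (remaining 4U)
13U → rack 2 (remaining 7U)
13U → rack 3 (remaining 7U)
12U → rack 4 (remaining 8U)
6U → rack 2 (remaining 1U)
6U → rack 3 (remaining 1U)
5U → rack 4 (remaining 3U)
4U → rack 1 (remaining 0U)
4U → rack 5 (remaining 16U)
4U → rack 5 (remaining 12U)
5 racks × 20U = 100U; used 83U; unused 17U.

17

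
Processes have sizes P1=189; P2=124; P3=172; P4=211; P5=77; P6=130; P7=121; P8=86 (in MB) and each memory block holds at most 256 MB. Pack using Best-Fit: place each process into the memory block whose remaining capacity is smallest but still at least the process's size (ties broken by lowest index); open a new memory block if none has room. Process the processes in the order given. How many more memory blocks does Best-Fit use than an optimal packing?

0

Best-Fit: [189] [124,130] [172,77] [211] [121,86] → 5 memory blocks.
Total size 1110 MB; any packing needs at least ⌈1110/256⌉ = 5 memory blocks.
So 5 is already optimal.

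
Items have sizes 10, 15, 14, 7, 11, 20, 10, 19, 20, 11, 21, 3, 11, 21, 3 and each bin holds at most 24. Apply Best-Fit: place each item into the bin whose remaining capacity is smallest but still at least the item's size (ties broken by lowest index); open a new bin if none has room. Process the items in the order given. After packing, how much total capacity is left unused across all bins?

20

Put 10 in bin 1; 14 remain.
Put 15 in bin 2; 9 remain.
Put 14 in bin 1; 0 remain.
Put 7 in bin 2; 2 remain.
Put 11 in bin 3; 13 remain.
Put 20 in bin 4; 4 remain.
Put 10 in bin 3; 3 remain.
Put 19 in bin 5; 5 remain.
Put 20 in bin 6; 4 remain.
Put 11 in bin 7; 13 remain.
Put 21 in bin 8; 3 remain.
Put 3 in bin 3; 0 remain.
Put 11 in bin 7; 2 remain.
Put 21 in bin 9; 3 remain.
Put 3 in bin 8; 0 remain.
9 bins × 24 = 216; used 196; unused 20.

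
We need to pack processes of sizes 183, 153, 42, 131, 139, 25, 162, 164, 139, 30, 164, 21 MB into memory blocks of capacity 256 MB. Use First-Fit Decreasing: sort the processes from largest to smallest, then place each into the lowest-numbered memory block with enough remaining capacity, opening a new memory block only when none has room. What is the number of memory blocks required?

8 memory blocks

Sorted descending: 183, 164, 164, 162, 153, 139, 139, 131, 42, 30, 25, 21.
memory block 1: place 183 MB, 73 MB left
memory block 2: place 164 MB, 92 MB left
memory block 3: place 164 MB, 92 MB left
memory block 4: place 162 MB, 94 MB left
memory block 5: place 153 MB, 103 MB left
memory block 6: place 139 MB, 117 MB left
memory block 7: place 139 MB, 117 MB left
memory block 8: place 131 MB, 125 MB left
memory block 1: place 42 MB, 31 MB left
memory block 1: place 30 MB, 1 MB left
memory block 2: place 25 MB, 67 MB left
memory block 2: place 21 MB, 46 MB left
Final memory blocks: [183,42,30] [164,25,21] [164] [162] [153] [139] [139] [131].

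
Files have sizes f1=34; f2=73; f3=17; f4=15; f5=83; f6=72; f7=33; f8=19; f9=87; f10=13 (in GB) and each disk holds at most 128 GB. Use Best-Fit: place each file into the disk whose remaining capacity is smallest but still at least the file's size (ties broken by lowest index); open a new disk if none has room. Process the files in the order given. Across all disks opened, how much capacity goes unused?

66

f1 (34 GB) → disk 1 (remaining 94 GB)
f2 (73 GB) → disk 1 (remaining 21 GB)
f3 (17 GB) → disk 1 (remaining 4 GB)
f4 (15 GB) → disk 2 (remaining 113 GB)
f5 (83 GB) → disk 2 (remaining 30 GB)
f6 (72 GB) → disk 3 (remaining 56 GB)
f7 (33 GB) → disk 3 (remaining 23 GB)
f8 (19 GB) → disk 3 (remaining 4 GB)
f9 (87 GB) → disk 4 (remaining 41 GB)
f10 (13 GB) → disk 2 (remaining 17 GB)
4 disks × 128 GB = 512 GB; used 446 GB; unused 66 GB.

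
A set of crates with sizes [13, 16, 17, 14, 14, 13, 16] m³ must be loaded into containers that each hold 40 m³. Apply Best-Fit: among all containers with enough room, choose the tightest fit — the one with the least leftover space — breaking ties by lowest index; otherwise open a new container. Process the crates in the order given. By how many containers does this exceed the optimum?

1

Best-Fit: [13,16] [17,14] [14,13] [16] → 4 containers.
Total size 103 m³; any packing needs at least ⌈103/40⌉ = 3 containers.
An optimal packing achieves that bound: [17,16] [16,14] [14,13,13] → 3 containers.
Excess: 4 − 3 = 1.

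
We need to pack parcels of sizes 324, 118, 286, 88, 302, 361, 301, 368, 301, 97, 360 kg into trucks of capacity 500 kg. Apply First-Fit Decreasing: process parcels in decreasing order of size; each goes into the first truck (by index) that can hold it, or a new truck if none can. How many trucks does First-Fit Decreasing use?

Sorted descending: 368, 361, 360, 324, 302, 301, 301, 286, 118, 97, 88.
368 kg → truck 1 (remaining 132 kg)
361 kg → truck 2 (remaining 139 kg)
360 kg → truck 3 (remaining 140 kg)
324 kg → truck 4 (remaining 176 kg)
302 kg → truck 5 (remaining 198 kg)
301 kg → truck 6 (remaining 199 kg)
301 kg → truck 7 (remaining 199 kg)
286 kg → truck 8 (remaining 214 kg)
118 kg → truck 1 (remaining 14 kg)
97 kg → truck 2 (remaining 42 kg)
88 kg → truck 3 (remaining 52 kg)
Final trucks: [368,118] [361,97] [360,88] [324] [302] [301] [301] [286].

8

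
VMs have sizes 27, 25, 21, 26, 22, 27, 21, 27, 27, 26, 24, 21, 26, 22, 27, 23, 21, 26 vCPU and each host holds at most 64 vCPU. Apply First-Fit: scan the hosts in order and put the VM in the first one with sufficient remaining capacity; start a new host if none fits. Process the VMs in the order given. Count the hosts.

27 vCPU → host 1 (remaining 37 vCPU)
25 vCPU → host 1 (remaining 12 vCPU)
21 vCPU → host 2 (remaining 43 vCPU)
26 vCPU → host 2 (remaining 17 vCPU)
22 vCPU → host 3 (remaining 42 vCPU)
27 vCPU → host 3 (remaining 15 vCPU)
21 vCPU → host 4 (remaining 43 vCPU)
27 vCPU → host 4 (remaining 16 vCPU)
27 vCPU → host 5 (remaining 37 vCPU)
26 vCPU → host 5 (remaining 11 vCPU)
24 vCPU → host 6 (remaining 40 vCPU)
21 vCPU → host 6 (remaining 19 vCPU)
26 vCPU → host 7 (remaining 38 vCPU)
22 vCPU → host 7 (remaining 16 vCPU)
27 vCPU → host 8 (remaining 37 vCPU)
23 vCPU → host 8 (remaining 14 vCPU)
21 vCPU → host 9 (remaining 43 vCPU)
26 vCPU → host 9 (remaining 17 vCPU)
Final hosts: [27,25] [21,26] [22,27] [21,27] [27,26] [24,21] [26,22] [27,23] [21,26].

9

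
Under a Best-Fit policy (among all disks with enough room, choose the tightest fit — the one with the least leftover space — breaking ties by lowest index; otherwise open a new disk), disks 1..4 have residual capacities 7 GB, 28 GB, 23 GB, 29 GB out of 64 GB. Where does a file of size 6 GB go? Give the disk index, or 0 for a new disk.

Disks with room: disk 1 (7 GB), disk 2 (28 GB), disk 3 (23 GB), disk 4 (29 GB).
Tightest fit is disk 1 with 7 GB free.

1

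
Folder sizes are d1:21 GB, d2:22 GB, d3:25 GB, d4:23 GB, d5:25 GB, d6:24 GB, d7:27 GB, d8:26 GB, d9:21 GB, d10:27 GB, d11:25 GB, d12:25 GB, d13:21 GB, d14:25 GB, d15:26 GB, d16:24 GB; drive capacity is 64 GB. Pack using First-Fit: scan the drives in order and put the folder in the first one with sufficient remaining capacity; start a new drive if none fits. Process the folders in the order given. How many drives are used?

d1 (21 GB) → drive 1 (remaining 43 GB)
d2 (22 GB) → drive 1 (remaining 21 GB)
d3 (25 GB) → drive 2 (remaining 39 GB)
d4 (23 GB) → drive 2 (remaining 16 GB)
d5 (25 GB) → drive 3 (remaining 39 GB)
d6 (24 GB) → drive 3 (remaining 15 GB)
d7 (27 GB) → drive 4 (remaining 37 GB)
d8 (26 GB) → drive 4 (remaining 11 GB)
d9 (21 GB) → drive 1 (remaining 0 GB)
d10 (27 GB) → drive 5 (remaining 37 GB)
d11 (25 GB) → drive 5 (remaining 12 GB)
d12 (25 GB) → drive 6 (remaining 39 GB)
d13 (21 GB) → drive 6 (remaining 18 GB)
d14 (25 GB) → drive 7 (remaining 39 GB)
d15 (26 GB) → drive 7 (remaining 13 GB)
d16 (24 GB) → drive 8 (remaining 40 GB)
Final drives: [21,22,21] [25,23] [25,24] [27,26] [27,25] [25,21] [25,26] [24].

8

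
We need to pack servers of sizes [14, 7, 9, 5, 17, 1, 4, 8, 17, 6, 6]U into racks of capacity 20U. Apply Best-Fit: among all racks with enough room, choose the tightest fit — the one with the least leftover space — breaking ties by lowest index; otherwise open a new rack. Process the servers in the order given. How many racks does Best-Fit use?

14U → rack 1 (remaining 6U)
7U → rack 2 (remaining 13U)
9U → rack 2 (remaining 4U)
5U → rack 1 (remaining 1U)
17U → rack 3 (remaining 3U)
1U → rack 1 (remaining 0U)
4U → rack 2 (remaining 0U)
8U → rack 4 (remaining 12U)
17U → rack 5 (remaining 3U)
6U → rack 4 (remaining 6U)
6U → rack 4 (remaining 0U)
Final racks: [14,5,1] [7,9,4] [17] [8,6,6] [17].

5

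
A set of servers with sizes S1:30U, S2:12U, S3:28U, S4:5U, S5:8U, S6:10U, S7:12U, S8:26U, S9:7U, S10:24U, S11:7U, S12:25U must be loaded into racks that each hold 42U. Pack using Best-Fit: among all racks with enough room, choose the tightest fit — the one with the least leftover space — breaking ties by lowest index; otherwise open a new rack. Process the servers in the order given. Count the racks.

rack 1: place S1 (30U), 12U left
rack 1: place S2 (12U), 0U left
rack 2: place S3 (28U), 14U left
rack 2: place S4 (5U), 9U left
rack 2: place S5 (8U), 1U left
rack 3: place S6 (10U), 32U left
rack 3: place S7 (12U), 20U left
rack 4: place S8 (26U), 16U left
rack 4: place S9 (7U), 9U left
rack 5: place S10 (24U), 18U left
rack 4: place S11 (7U), 2U left
rack 6: place S12 (25U), 17U left
Final racks: [30,12] [28,5,8] [10,12] [26,7,7] [24] [25].

6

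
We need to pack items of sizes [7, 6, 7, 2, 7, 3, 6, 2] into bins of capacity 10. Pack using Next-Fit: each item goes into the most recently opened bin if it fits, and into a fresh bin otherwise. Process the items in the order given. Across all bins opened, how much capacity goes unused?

7 → bin 1 (remaining 3)
6 → bin 2 (remaining 4)
7 → bin 3 (remaining 3)
2 → bin 3 (remaining 1)
7 → bin 4 (remaining 3)
3 → bin 4 (remaining 0)
6 → bin 5 (remaining 4)
2 → bin 5 (remaining 2)
5 bins × 10 = 50; used 40; unused 10.

10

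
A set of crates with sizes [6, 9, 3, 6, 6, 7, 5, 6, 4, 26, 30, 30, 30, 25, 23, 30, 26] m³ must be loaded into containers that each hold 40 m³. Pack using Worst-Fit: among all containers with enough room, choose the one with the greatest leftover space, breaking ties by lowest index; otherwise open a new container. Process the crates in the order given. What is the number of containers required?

9 containers

Put 6 m³ in container 1; 34 m³ remain.
Put 9 m³ in container 1; 25 m³ remain.
Put 3 m³ in container 1; 22 m³ remain.
Put 6 m³ in container 1; 16 m³ remain.
Put 6 m³ in container 1; 10 m³ remain.
Put 7 m³ in container 1; 3 m³ remain.
Put 5 m³ in container 2; 35 m³ remain.
Put 6 m³ in container 2; 29 m³ remain.
Put 4 m³ in container 2; 25 m³ remain.
Put 26 m³ in container 3; 14 m³ remain.
Put 30 m³ in container 4; 10 m³ remain.
Put 30 m³ in container 5; 10 m³ remain.
Put 30 m³ in container 6; 10 m³ remain.
Put 25 m³ in container 2; 0 m³ remain.
Put 23 m³ in container 7; 17 m³ remain.
Put 30 m³ in container 8; 10 m³ remain.
Put 26 m³ in container 9; 14 m³ remain.
Final containers: [6,9,3,6,6,7] [5,6,4,25] [26] [30] [30] [30] [23] [30] [26].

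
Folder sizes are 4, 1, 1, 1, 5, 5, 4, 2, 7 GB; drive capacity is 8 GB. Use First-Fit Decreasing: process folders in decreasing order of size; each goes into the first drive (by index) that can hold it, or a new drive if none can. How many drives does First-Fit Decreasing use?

4

Sorted descending: 7, 5, 5, 4, 4, 2, 1, 1, 1.
Put 7 GB in drive 1; 1 GB remain.
Put 5 GB in drive 2; 3 GB remain.
Put 5 GB in drive 3; 3 GB remain.
Put 4 GB in drive 4; 4 GB remain.
Put 4 GB in drive 4; 0 GB remain.
Put 2 GB in drive 2; 1 GB remain.
Put 1 GB in drive 1; 0 GB remain.
Put 1 GB in drive 2; 0 GB remain.
Put 1 GB in drive 3; 2 GB remain.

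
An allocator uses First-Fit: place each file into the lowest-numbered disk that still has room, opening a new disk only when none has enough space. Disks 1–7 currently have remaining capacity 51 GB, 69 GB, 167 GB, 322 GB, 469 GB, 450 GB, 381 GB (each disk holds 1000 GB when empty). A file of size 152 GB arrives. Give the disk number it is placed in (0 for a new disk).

Disks with room: disk 3 (167 GB), disk 4 (322 GB), disk 5 (469 GB), disk 6 (450 GB), disk 7 (381 GB).
The first with room is disk 3.

3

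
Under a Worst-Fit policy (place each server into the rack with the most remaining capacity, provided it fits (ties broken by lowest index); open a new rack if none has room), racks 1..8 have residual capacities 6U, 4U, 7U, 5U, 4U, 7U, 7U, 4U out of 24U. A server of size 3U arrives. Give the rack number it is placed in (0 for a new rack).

Racks with room: rack 1 (6U), rack 2 (4U), rack 3 (7U), rack 4 (5U), rack 5 (4U), rack 6 (7U), rack 7 (7U), rack 8 (4U).
Most room is rack 3 with 7U free.

3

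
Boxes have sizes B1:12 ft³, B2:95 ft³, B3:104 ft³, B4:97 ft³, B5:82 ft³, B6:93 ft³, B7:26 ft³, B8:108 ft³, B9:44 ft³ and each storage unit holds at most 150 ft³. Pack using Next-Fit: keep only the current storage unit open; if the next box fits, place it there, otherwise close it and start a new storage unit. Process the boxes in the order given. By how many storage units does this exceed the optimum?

Next-Fit: [12,95] [104] [97] [82] [93,26] [108] [44] → 7 storage units.
6 boxes exceed 75 ft³ (half the capacity), and no two of those can share a storage unit, so at least 6 storage units are needed.
An optimal packing achieves that bound: [108,26,12] [104,44] [97] [95] [93] [82] → 6 storage units.
Excess: 7 − 6 = 1.

1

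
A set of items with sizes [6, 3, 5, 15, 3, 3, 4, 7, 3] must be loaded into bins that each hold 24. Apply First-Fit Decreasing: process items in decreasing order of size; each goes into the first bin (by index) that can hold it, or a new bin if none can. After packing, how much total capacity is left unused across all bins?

Sorted descending: 15, 7, 6, 5, 4, 3, 3, 3, 3.
Put 15 in bin 1; 9 remain.
Put 7 in bin 1; 2 remain.
Put 6 in bin 2; 18 remain.
Put 5 in bin 2; 13 remain.
Put 4 in bin 2; 9 remain.
Put 3 in bin 2; 6 remain.
Put 3 in bin 2; 3 remain.
Put 3 in bin 2; 0 remain.
Put 3 in bin 3; 21 remain.
3 bins × 24 = 72; used 49; unused 23.

23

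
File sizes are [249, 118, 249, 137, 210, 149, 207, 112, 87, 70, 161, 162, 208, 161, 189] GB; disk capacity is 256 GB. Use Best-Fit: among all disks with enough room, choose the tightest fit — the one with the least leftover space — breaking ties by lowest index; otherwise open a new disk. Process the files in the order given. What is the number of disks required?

249 GB → disk 1 (remaining 7 GB)
118 GB → disk 2 (remaining 138 GB)
249 GB → disk 3 (remaining 7 GB)
137 GB → disk 2 (remaining 1 GB)
210 GB → disk 4 (remaining 46 GB)
149 GB → disk 5 (remaining 107 GB)
207 GB → disk 6 (remaining 49 GB)
112 GB → disk 7 (remaining 144 GB)
87 GB → disk 5 (remaining 20 GB)
70 GB → disk 7 (remaining 74 GB)
161 GB → disk 8 (remaining 95 GB)
162 GB → disk 9 (remaining 94 GB)
208 GB → disk 10 (remaining 48 GB)
161 GB → disk 11 (remaining 95 GB)
189 GB → disk 12 (remaining 67 GB)

12 disks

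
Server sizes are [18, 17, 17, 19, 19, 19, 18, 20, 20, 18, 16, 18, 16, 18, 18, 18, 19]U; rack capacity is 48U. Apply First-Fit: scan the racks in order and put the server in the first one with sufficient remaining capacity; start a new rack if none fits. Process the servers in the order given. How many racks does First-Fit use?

9

18U → rack 1 (remaining 30U)
17U → rack 1 (remaining 13U)
17U → rack 2 (remaining 31U)
19U → rack 2 (remaining 12U)
19U → rack 3 (remaining 29U)
19U → rack 3 (remaining 10U)
18U → rack 4 (remaining 30U)
20U → rack 4 (remaining 10U)
20U → rack 5 (remaining 28U)
18U → rack 5 (remaining 10U)
16U → rack 6 (remaining 32U)
18U → rack 6 (remaining 14U)
16U → rack 7 (remaining 32U)
18U → rack 7 (remaining 14U)
18U → rack 8 (remaining 30U)
18U → rack 8 (remaining 12U)
19U → rack 9 (remaining 29U)
Final racks: [18,17] [17,19] [19,19] [18,20] [20,18] [16,18] [16,18] [18,18] [19].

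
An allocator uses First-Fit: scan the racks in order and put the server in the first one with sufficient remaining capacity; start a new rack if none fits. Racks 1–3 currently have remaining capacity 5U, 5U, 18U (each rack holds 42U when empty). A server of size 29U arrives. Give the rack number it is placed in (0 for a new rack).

0

No rack has ≥ 29U free, so a new rack is opened.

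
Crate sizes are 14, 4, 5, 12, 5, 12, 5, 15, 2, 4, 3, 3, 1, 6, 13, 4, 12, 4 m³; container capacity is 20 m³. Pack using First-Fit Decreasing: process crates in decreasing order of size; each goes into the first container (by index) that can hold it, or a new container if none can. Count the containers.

Sorted descending: 15, 14, 13, 12, 12, 12, 6, 5, 5, 5, 4, 4, 4, 4, 3, 3, 2, 1.
Put 15 m³ in container 1; 5 m³ remain.
Put 14 m³ in container 2; 6 m³ remain.
Put 13 m³ in container 3; 7 m³ remain.
Put 12 m³ in container 4; 8 m³ remain.
Put 12 m³ in container 5; 8 m³ remain.
Put 12 m³ in container 6; 8 m³ remain.
Put 6 m³ in container 2; 0 m³ remain.
Put 5 m³ in container 1; 0 m³ remain.
Put 5 m³ in container 3; 2 m³ remain.
Put 5 m³ in container 4; 3 m³ remain.
Put 4 m³ in container 5; 4 m³ remain.
Put 4 m³ in container 5; 0 m³ remain.
Put 4 m³ in container 6; 4 m³ remain.
Put 4 m³ in container 6; 0 m³ remain.
Put 3 m³ in container 4; 0 m³ remain.
Put 3 m³ in container 7; 17 m³ remain.
Put 2 m³ in container 3; 0 m³ remain.
Put 1 m³ in container 7; 16 m³ remain.
Final containers: [15,5] [14,6] [13,5,2] [12,5,3] [12,4,4] [12,4,4] [3,1].

7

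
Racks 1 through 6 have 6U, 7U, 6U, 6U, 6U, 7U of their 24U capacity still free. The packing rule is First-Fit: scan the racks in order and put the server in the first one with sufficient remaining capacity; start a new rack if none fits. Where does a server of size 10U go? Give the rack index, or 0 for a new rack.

0

No rack has ≥ 10U free, so a new rack is opened.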